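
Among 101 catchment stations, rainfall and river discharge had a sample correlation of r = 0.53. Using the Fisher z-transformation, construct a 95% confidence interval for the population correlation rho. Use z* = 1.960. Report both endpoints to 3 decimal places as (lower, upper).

z_r = atanh(0.53) = 0.590145;  SE = 1/√(n−3) = 1/√98 = 0.101015
z-limits: 0.590145 ± 1.960·0.101015 = 0.590145 ± 0.197989 = [0.392156, 0.788134]
ρ-limits: (tanh 0.392156, tanh 0.788134) = (0.373, 0.657)

(0.373, 0.657)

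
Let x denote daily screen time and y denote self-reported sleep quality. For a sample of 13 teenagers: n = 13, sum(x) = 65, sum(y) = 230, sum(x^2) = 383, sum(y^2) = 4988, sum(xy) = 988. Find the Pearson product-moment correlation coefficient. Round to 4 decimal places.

-0.7018

S_xy = nΣxy − ΣxΣy = 13·988 − 65·230 = 12844 − 14950 = -2106
S_xx = nΣx² − (Σx)² = 13·383 − 65² = 4979 − 4225 = 754
S_yy = nΣy² − (Σy)² = 13·4988 − 230² = 64844 − 52900 = 11944
r = S_xy / √(S_xx·S_yy) = -2106 / √(754·11944) = -2106 / √9005776 = -2106 / 3000.9625 = -0.7018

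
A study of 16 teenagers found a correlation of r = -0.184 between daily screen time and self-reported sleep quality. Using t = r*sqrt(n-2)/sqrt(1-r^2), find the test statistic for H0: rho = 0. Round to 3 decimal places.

-0.700

1 − r² = 1 − 0.033856 = 0.966144;  √(1−r²) = 0.982926
√(n−2) = √14 = 3.741657
t = r·√(n−2)/√(1−r²) = -0.184 · 3.741657 / 0.982926 = -0.700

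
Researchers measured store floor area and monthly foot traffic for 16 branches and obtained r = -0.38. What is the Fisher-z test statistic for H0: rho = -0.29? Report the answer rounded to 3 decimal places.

-0.366

z_r = atanh(-0.38) = -0.400060,  z_0 = atanh(-0.29) = -0.298566
SE = 1/√(n−3) = 1/√13 = 0.277350
z = (z_r − z_0)/SE = (-0.400060 − (-0.298566)) / 0.277350 = -0.101494 / 0.277350 = -0.366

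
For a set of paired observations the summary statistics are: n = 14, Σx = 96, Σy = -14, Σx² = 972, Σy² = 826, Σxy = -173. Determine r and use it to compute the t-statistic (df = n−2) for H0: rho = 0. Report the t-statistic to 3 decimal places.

Numerator: nΣxy − (Σx)(Σy) = 14·(-173) − (96)(-14) = -1078
Denominator: √[(nΣx²−(Σx)²)(nΣy²−(Σy)²)]
  nΣx²−(Σx)² = 14·972 − 9216 = 4392;  nΣy²−(Σy)² = 14·826 − 196 = 11368
  √(4392·11368) = √49928256 = 7065.9929
r = -1078 / 7065.9929 = -0.1526
t = r·√(n−2)/√(1−r²) = -0.1526·√12 / √(1−0.023287) = -0.528622 / 0.988288 = -0.535

-0.535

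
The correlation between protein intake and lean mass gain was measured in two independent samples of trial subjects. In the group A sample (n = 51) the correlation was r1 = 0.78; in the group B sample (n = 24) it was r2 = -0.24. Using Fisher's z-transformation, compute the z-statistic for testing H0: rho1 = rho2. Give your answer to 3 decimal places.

z1 = atanh(0.78) = 1.045371,  z2 = atanh(-0.24) = -0.244774
SE = √(1/(n1−3) + 1/(n2−3)) = √(1/48 + 1/21) = √(0.0208333 + 0.0476190) = √0.0684523 = 0.261634
z = (z1 − z2)/SE = (1.045371 − (-0.244774)) / 0.261634 = 1.290145 / 0.261634 = 4.931

4.931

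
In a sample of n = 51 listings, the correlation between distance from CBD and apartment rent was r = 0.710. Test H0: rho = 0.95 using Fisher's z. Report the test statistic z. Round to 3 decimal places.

-6.544

Fisher z: atanh(0.710) = 0.887184, atanh(0.95) = 1.831781
z = (z_r − z_0)·√(n−3) = (0.887184 − 1.831781)·√48 = -0.944597 · 6.928203 = -6.544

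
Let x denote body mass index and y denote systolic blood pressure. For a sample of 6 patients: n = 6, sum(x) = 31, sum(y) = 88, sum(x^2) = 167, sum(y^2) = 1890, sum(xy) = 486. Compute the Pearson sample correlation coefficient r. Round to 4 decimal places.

S_xy = nΣxy − ΣxΣy = 6·486 − 31·88 = 2916 − 2728 = 188
S_xx = nΣx² − (Σx)² = 6·167 − 31² = 1002 − 961 = 41
S_yy = nΣy² − (Σy)² = 6·1890 − 88² = 11340 − 7744 = 3596
r = S_xy / √(S_xx·S_yy) = 188 / √(41·3596) = 188 / √147436 = 188 / 383.9740 = 0.4896

0.4896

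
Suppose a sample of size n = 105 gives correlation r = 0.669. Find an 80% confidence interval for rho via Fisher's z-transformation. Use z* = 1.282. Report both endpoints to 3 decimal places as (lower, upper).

Fisher z: z_r = atanh(r) = ½·ln((1+0.669)/(1−0.669)) = 0.808931
SE(z) = 1/√(n−3) = 1/√102 = 0.099015
80% ⇒ z* = 1.282; margin = 1.282·0.099015 = 0.126937
CI on z-scale: (0.681994, 0.935868)
Back-transform: tanh(0.681994) = 0.592814, tanh(0.935868) = 0.733318

(0.593, 0.733)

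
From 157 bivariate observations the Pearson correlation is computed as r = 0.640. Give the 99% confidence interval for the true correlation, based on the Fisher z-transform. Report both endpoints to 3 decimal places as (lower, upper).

(0.501, 0.747)

Fisher z: z_r = atanh(r) = ½·ln((1+0.640)/(1−0.640)) = 0.758174
SE(z) = 1/√(n−3) = 1/√154 = 0.080582
99% ⇒ z* = 2.576; margin = 2.576·0.080582 = 0.207579
CI on z-scale: (0.550595, 0.965753)
Back-transform: tanh(0.550595) = 0.500966, tanh(0.965753) = 0.746832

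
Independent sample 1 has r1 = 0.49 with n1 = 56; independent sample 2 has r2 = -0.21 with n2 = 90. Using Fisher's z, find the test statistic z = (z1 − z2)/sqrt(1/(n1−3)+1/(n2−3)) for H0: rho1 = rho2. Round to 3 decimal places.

Fisher z-transforms: z1 = atanh(0.49) = 0.536060, z2 = atanh(-0.21) = -0.213171; difference d = 0.749231
Var(d) = 1/53 + 1/87 = 0.0188679 + 0.0114943 = 0.0303622
z = d/√Var(d) = 0.749231 / √0.0303622 = 0.749231 / 0.174248 = 4.300

4.300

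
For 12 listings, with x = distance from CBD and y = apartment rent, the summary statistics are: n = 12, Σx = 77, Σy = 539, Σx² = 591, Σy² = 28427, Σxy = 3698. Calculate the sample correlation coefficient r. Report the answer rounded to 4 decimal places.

0.3745

S_xy = nΣxy − ΣxΣy = 12·3698 − 77·539 = 44376 − 41503 = 2873
S_xx = nΣx² − (Σx)² = 12·591 − 77² = 7092 − 5929 = 1163
S_yy = nΣy² − (Σy)² = 12·28427 − 539² = 341124 − 290521 = 50603
r = S_xy / √(S_xx·S_yy) = 2873 / √(1163·50603) = 2873 / √58851289 = 2873 / 7671.4594 = 0.3745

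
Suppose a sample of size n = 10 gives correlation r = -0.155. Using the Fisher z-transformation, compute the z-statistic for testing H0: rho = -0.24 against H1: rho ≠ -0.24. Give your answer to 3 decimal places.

Fisher z: atanh(-0.155) = -0.156259, atanh(-0.24) = -0.244774
z = (z_r − z_0)·√(n−3) = (-0.156259 − (-0.244774))·√7 = 0.088515 · 2.645751 = 0.234

0.234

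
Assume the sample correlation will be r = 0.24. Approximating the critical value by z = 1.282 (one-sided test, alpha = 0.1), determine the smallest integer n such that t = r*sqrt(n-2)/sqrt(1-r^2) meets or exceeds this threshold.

29

Need r·√(n−2)/√(1−r²) ≥ 1.282
√(n−2) ≥ 1.282·√(1−0.0576) / 0.24 = 1.282·0.970773 / 0.24 = 5.1855
n−2 ≥ 26.8894  ⇒  n ≥ 28.8894
Smallest integer n = 29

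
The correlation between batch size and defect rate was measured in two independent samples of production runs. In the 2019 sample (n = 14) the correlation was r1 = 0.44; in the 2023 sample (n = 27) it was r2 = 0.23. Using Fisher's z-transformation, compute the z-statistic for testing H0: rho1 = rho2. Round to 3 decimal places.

z1 = atanh(0.44) = 0.472231,  z2 = atanh(0.23) = 0.234189
SE = √(1/(n1−3) + 1/(n2−3)) = √(1/11 + 1/24) = √(0.0909091 + 0.0416667) = √0.1325758 = 0.364110
z = (z1 − z2)/SE = (0.472231 − 0.234189) / 0.364110 = 0.238042 / 0.364110 = 0.654

0.654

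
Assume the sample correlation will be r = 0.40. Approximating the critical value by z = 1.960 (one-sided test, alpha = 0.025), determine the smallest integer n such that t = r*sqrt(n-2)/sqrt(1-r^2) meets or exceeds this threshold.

23

Need r·√(n−2)/√(1−r²) ≥ 1.960
√(n−2) ≥ 1.960·√(1−0.1600) / 0.40 = 1.960·0.916515 / 0.40 = 4.4909
n−2 ≥ 20.1682  ⇒  n ≥ 22.1682
Smallest integer n = 23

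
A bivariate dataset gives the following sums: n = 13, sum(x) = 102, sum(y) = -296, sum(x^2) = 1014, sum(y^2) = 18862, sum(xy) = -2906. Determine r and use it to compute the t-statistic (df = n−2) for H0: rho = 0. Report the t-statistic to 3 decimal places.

Numerator: nΣxy − (Σx)(Σy) = 13·(-2906) − (102)(-296) = -7586
Denominator: √[(nΣx²−(Σx)²)(nΣy²−(Σy)²)]
  nΣx²−(Σx)² = 13·1014 − 10404 = 2778;  nΣy²−(Σy)² = 13·18862 − 87616 = 157590
  √(2778·157590) = √437785020 = 20923.3128
r = -7586 / 20923.3128 = -0.3626
t = r·√(n−2)/√(1−r²) = -0.3626·√11 / √(1−0.131479) = -1.202608 / 0.931945 = -1.290

-1.290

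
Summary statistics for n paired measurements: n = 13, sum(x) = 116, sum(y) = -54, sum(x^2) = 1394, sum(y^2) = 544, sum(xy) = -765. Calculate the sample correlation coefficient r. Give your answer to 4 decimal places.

S_xy = nΣxy − ΣxΣy = 13·(-765) − 116·(-54) = -9945 − (-6264) = -3681
S_xx = nΣx² − (Σx)² = 13·1394 − 116² = 18122 − 13456 = 4666
S_yy = nΣy² − (Σy)² = 13·544 − (-54)² = 7072 − 2916 = 4156
r = S_xy / √(S_xx·S_yy) = -3681 / √(4666·4156) = -3681 / √19391896 = -3681 / 4403.6231 = -0.8359

-0.8359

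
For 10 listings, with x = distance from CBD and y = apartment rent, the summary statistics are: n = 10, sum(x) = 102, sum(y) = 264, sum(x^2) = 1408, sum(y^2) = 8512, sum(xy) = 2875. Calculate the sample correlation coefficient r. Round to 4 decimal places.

Numerator: nΣxy − (Σx)(Σy) = 10·2875 − (102)(264) = 1822
Denominator: √[(nΣx²−(Σx)²)(nΣy²−(Σy)²)]
  nΣx²−(Σx)² = 10·1408 − 10404 = 3676;  nΣy²−(Σy)² = 10·8512 − 69696 = 15424
  √(3676·15424) = √56698624 = 7529.8489
r = 1822 / 7529.8489 = 0.2420

0.2420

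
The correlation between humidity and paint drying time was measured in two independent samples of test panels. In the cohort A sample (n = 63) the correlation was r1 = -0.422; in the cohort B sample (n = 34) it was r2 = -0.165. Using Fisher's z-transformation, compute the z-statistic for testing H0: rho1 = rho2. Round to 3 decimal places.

Fisher z-transforms: z1 = atanh(-0.422) = -0.450123, z2 = atanh(-0.165) = -0.166522; difference d = -0.283601
Var(d) = 1/60 + 1/31 = 0.0166667 + 0.0322581 = 0.0489248
z = d/√Var(d) = -0.283601 / √0.0489248 = -0.283601 / 0.221190 = -1.282

-1.282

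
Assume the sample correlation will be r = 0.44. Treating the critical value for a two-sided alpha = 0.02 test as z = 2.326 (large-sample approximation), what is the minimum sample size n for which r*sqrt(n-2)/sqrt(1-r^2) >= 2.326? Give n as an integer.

25

Need r·√(n−2)/√(1−r²) ≥ 2.326
√(n−2) ≥ 2.326·√(1−0.1936) / 0.44 = 2.326·0.897998 / 0.44 = 4.7471
n−2 ≥ 22.5350  ⇒  n ≥ 24.5350
Smallest integer n = 25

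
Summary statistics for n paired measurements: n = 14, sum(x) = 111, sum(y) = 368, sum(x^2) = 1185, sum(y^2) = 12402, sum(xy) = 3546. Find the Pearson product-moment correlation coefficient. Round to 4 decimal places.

0.6888

S_xy = nΣxy − ΣxΣy = 14·3546 − 111·368 = 49644 − 40848 = 8796
S_xx = nΣx² − (Σx)² = 14·1185 − 111² = 16590 − 12321 = 4269
S_yy = nΣy² − (Σy)² = 14·12402 − 368² = 173628 − 135424 = 38204
r = S_xy / √(S_xx·S_yy) = 8796 / √(4269·38204) = 8796 / √163092876 = 8796 / 12770.7821 = 0.6888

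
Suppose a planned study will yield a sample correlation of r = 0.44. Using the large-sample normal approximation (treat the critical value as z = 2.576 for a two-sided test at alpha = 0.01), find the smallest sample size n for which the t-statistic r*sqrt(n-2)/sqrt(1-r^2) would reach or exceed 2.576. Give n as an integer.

Need r·√(n−2)/√(1−r²) ≥ 2.576
√(n−2) ≥ 2.576·√(1−0.1936) / 0.44 = 2.576·0.897998 / 0.44 = 5.2574
n−2 ≥ 27.6403  ⇒  n ≥ 29.6403
Smallest integer n = 30

30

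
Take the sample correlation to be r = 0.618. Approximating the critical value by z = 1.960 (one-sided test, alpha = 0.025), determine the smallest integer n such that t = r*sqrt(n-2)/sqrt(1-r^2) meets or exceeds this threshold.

r√(n−2)/√(1−r²) ≥ 1.960  ⇔  n−2 ≥ (1.960)²·(1−r²)/r²
(1−r²)/r² = (1−0.381924)/0.381924 = 1.6183
n ≥ 2 + 3.8416·1.6183 = 2 + 6.2169 = 8.2169
⌈8.2169⌉ = 9

9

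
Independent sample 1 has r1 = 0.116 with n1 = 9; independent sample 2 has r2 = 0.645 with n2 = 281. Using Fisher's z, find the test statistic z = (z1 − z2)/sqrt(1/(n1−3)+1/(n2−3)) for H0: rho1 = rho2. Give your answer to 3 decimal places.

-1.576

Fisher z-transforms: z1 = atanh(0.116) = 0.116525, z2 = atanh(0.645) = 0.766689; difference d = -0.650164
Var(d) = 1/6 + 1/278 = 0.1666667 + 0.0035971 = 0.1702638
z = d/√Var(d) = -0.650164 / √0.1702638 = -0.650164 / 0.412630 = -1.576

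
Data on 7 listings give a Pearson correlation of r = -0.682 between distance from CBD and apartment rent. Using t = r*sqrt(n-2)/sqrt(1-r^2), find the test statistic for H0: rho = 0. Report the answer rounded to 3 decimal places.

t = r·√(n−2) / √(1−r²) with r = -0.682, n = 7
  = -0.682·√5 / √(1 − 0.465124)
  = -0.682·2.236068 / 0.731352
  = -1.524998 / 0.731352 = -2.085

-2.085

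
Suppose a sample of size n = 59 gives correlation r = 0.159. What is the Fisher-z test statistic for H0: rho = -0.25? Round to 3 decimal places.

z_r = atanh(0.159) = 0.160361,  z_0 = atanh(-0.25) = -0.255413
SE = 1/√(n−3) = 1/√56 = 0.133631
z = (z_r − z_0)/SE = (0.160361 − (-0.255413)) / 0.133631 = 0.415774 / 0.133631 = 3.111

3.111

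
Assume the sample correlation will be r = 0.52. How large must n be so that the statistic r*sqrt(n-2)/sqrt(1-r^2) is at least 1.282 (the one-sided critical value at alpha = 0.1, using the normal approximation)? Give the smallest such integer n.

7

r√(n−2)/√(1−r²) ≥ 1.282  ⇔  n−2 ≥ (1.282)²·(1−r²)/r²
(1−r²)/r² = (1−0.2704)/0.2704 = 2.6982
n ≥ 2 + 1.643524·2.6982 = 2 + 4.4346 = 6.4346
⌈6.4346⌉ = 7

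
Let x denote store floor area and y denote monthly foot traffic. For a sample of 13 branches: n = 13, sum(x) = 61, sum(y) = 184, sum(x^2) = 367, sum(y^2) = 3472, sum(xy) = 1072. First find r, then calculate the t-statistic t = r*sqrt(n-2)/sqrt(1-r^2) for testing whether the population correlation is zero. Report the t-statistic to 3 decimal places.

Numerator: nΣxy − (Σx)(Σy) = 13·1072 − (61)(184) = 2712
Denominator: √[(nΣx²−(Σx)²)(nΣy²−(Σy)²)]
  nΣx²−(Σx)² = 13·367 − 3721 = 1050;  nΣy²−(Σy)² = 13·3472 − 33856 = 11280
  √(1050·11280) = √11844000 = 3441.5113
r = 2712 / 3441.5113 = 0.7880
t = r·√(n−2)/√(1−r²) = 0.7880·√11 / √(1−0.620944) = 2.613500 / 0.615675 = 4.245

4.245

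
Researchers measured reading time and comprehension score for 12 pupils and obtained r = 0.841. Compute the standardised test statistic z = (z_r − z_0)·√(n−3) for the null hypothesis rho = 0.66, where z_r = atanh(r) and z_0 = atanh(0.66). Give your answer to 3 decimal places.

Fisher z: atanh(0.841) = 1.224580, atanh(0.66) = 0.792814
z = (z_r − z_0)·√(n−3) = (1.224580 − 0.792814)·√9 = 0.431766 · 3.000000 = 1.295

1.295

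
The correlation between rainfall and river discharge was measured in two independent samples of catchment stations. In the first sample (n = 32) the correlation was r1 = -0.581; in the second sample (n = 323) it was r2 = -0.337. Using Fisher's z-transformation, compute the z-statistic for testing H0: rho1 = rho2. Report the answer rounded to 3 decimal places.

z1 = atanh(-0.581) = -0.663971,  z2 = atanh(-0.337) = -0.350704
SE = √(1/(n1−3) + 1/(n2−3)) = √(1/29 + 1/320) = √(0.0344828 + 0.0031250) = √0.0376078 = 0.193927
z = (z1 − z2)/SE = (-0.663971 − (-0.350704)) / 0.193927 = -0.313267 / 0.193927 = -1.615

-1.615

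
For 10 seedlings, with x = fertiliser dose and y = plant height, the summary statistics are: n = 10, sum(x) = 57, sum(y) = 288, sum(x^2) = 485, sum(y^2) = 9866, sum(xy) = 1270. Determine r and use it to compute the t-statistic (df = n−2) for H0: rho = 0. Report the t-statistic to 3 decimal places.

Numerator: nΣxy − (Σx)(Σy) = 10·1270 − (57)(288) = -3716
Denominator: √[(nΣx²−(Σx)²)(nΣy²−(Σy)²)]
  nΣx²−(Σx)² = 10·485 − 3249 = 1601;  nΣy²−(Σy)² = 10·9866 − 82944 = 15716
  √(1601·15716) = √25161316 = 5016.1057
r = -3716 / 5016.1057 = -0.7408
t = r·√(n−2)/√(1−r²) = -0.7408·√8 / √(1−0.548785) = -2.095299 / 0.671725 = -3.119

-3.119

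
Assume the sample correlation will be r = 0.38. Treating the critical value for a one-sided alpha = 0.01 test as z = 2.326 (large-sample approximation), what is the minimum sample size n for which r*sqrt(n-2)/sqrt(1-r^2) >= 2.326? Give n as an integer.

35

r√(n−2)/√(1−r²) ≥ 2.326  ⇔  n−2 ≥ (2.326)²·(1−r²)/r²
(1−r²)/r² = (1−0.1444)/0.1444 = 5.9252
n ≥ 2 + 5.410276·5.9252 = 2 + 32.0570 = 34.0570
⌈34.0570⌉ = 35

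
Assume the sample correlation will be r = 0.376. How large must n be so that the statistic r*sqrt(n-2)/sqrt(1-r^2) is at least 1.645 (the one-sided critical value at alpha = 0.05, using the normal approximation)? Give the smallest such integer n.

19

r√(n−2)/√(1−r²) ≥ 1.645  ⇔  n−2 ≥ (1.645)²·(1−r²)/r²
(1−r²)/r² = (1−0.141376)/0.141376 = 6.0733
n ≥ 2 + 2.706025·6.0733 = 2 + 16.4345 = 18.4345
⌈18.4345⌉ = 19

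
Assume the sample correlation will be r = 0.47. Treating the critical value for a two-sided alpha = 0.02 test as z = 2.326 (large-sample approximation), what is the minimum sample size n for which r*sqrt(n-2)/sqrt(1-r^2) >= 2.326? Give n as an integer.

22

Need r·√(n−2)/√(1−r²) ≥ 2.326
√(n−2) ≥ 2.326·√(1−0.2209) / 0.47 = 2.326·0.882666 / 0.47 = 4.3683
n−2 ≥ 19.0820  ⇒  n ≥ 21.0820
Smallest integer n = 22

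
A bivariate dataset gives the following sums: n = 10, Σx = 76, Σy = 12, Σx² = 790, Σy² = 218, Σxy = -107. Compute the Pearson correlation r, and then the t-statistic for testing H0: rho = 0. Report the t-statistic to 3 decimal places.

-8.907

Numerator: nΣxy − (Σx)(Σy) = 10·(-107) − (76)(12) = -1982
Denominator: √[(nΣx²−(Σx)²)(nΣy²−(Σy)²)]
  nΣx²−(Σx)² = 10·790 − 5776 = 2124;  nΣy²−(Σy)² = 10·218 − 144 = 2036
  √(2124·2036) = √4324464 = 2079.5346
r = -1982 / 2079.5346 = -0.9531
t = r·√(n−2)/√(1−r²) = -0.9531·√8 / √(1−0.908400) = -2.695774 / 0.302655 = -8.907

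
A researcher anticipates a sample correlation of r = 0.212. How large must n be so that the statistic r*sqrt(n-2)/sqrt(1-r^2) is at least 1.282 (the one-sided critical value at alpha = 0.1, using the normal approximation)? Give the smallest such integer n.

Need r·√(n−2)/√(1−r²) ≥ 1.282
√(n−2) ≥ 1.282·√(1−0.044944) / 0.212 = 1.282·0.977270 / 0.212 = 5.9097
n−2 ≥ 34.9246  ⇒  n ≥ 36.9246
Smallest integer n = 37

37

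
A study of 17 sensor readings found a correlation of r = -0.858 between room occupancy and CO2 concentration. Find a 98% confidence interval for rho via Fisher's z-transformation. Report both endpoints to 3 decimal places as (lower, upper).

Fisher z: z_r = atanh(r) = ½·ln((1+(-0.858))/(1−(-0.858))) = -1.285714
SE(z) = 1/√(n−3) = 1/√14 = 0.267261
98% ⇒ z* = 2.326; margin = 2.326·0.267261 = 0.621649
CI on z-scale: (-1.907363, -0.664065)
Back-transform: tanh(-1.907363) = -0.956863, tanh(-0.664065) = -0.581062

(-0.957, -0.581)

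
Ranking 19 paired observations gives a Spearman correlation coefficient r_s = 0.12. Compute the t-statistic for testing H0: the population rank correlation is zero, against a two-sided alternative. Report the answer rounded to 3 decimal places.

t = r_s·√(n−2) / √(1−r_s²) with r_s = 0.12, n = 19
  = 0.12·√17 / √(1 − 0.0144)
  = 0.12·4.123106 / 0.992774
  = 0.494773 / 0.992774 = 0.498

0.498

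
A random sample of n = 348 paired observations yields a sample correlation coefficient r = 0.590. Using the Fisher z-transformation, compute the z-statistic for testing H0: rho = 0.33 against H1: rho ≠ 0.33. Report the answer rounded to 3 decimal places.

Fisher z: atanh(0.590) = 0.677666, atanh(0.33) = 0.342828
z = (z_r − z_0)·√(n−3) = (0.677666 − 0.342828)·√345 = 0.334838 · 18.574176 = 6.219

6.219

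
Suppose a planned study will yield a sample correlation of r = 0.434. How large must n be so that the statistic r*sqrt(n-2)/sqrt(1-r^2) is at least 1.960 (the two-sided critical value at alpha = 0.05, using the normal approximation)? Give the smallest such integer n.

19

r√(n−2)/√(1−r²) ≥ 1.960  ⇔  n−2 ≥ (1.960)²·(1−r²)/r²
(1−r²)/r² = (1−0.188356)/0.188356 = 4.3091
n ≥ 2 + 3.8416·4.3091 = 2 + 16.5538 = 18.5538
⌈18.5538⌉ = 19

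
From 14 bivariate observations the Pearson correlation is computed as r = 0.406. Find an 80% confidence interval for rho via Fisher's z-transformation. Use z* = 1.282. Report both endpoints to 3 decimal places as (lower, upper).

Fisher z: z_r = atanh(r) = ½·ln((1+0.406)/(1−0.406)) = 0.430812
SE(z) = 1/√(n−3) = 1/√11 = 0.301511
80% ⇒ z* = 1.282; margin = 1.282·0.301511 = 0.386537
CI on z-scale: (0.044275, 0.817349)
Back-transform: tanh(0.044275) = 0.044246, tanh(0.817349) = 0.673624

(0.044, 0.674)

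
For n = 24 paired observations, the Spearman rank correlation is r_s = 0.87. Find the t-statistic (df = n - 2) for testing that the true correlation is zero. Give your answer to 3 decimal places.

1 − r_s² = 1 − 0.7569 = 0.2431;  √(1−r_s²) = 0.493052
√(n−2) = √22 = 4.690416
t = r_s·√(n−2)/√(1−r_s²) = 0.87 · 4.690416 / 0.493052 = 8.276

8.276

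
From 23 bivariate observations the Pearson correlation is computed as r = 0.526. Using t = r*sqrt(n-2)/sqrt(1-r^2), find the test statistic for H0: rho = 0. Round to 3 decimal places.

2.834

1 − r² = 1 − 0.276676 = 0.723324;  √(1−r²) = 0.850485
√(n−2) = √21 = 4.582576
t = r·√(n−2)/√(1−r²) = 0.526 · 4.582576 / 0.850485 = 2.834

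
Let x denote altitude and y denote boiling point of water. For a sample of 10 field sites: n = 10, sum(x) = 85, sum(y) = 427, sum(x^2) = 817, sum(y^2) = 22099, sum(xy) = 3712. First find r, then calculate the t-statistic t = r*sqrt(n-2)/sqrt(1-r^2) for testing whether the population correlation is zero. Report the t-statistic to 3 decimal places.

S_xy = nΣxy − ΣxΣy = 10·3712 − 85·427 = 37120 − 36295 = 825
S_xx = nΣx² − (Σx)² = 10·817 − 85² = 8170 − 7225 = 945
S_yy = nΣy² − (Σy)² = 10·22099 − 427² = 220990 − 182329 = 38661
r = S_xy / √(S_xx·S_yy) = 825 / √(945·38661) = 825 / √36534645 = 825 / 6044.3895 = 0.1365
t = r·√(n−2)/√(1−r²) = 0.1365·√8 / √(1−0.018632) = 0.386080 / 0.990640 = 0.390

0.390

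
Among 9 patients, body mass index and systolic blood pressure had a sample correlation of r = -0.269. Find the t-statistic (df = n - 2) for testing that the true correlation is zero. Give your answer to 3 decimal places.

t = r·√(n−2) / √(1−r²) with r = -0.269, n = 9
  = -0.269·√7 / √(1 − 0.072361)
  = -0.269·2.645751 / 0.963140
  = -0.711707 / 0.963140 = -0.739

-0.739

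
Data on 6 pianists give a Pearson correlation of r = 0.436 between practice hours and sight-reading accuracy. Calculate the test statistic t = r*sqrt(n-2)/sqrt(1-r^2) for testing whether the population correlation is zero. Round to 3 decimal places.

0.969

1 − r² = 1 − 0.190096 = 0.809904;  √(1−r²) = 0.899947
√(n−2) = √4 = 2.000000
t = r·√(n−2)/√(1−r²) = 0.436 · 2.000000 / 0.899947 = 0.969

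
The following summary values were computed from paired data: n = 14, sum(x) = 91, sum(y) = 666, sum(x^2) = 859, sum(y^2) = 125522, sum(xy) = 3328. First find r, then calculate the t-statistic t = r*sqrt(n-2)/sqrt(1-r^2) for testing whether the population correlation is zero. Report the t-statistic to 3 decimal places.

-0.706

S_xy = nΣxy − ΣxΣy = 14·3328 − 91·666 = 46592 − 60606 = -14014
S_xx = nΣx² − (Σx)² = 14·859 − 91² = 12026 − 8281 = 3745
S_yy = nΣy² − (Σy)² = 14·125522 − 666² = 1757308 − 443556 = 1313752
r = S_xy / √(S_xx·S_yy) = -14014 / √(3745·1313752) = -14014 / √4920001240 = -14014 / 70142.7205 = -0.1998
t = r·√(n−2)/√(1−r²) = -0.1998·√12 / √(1−0.039920) = -0.692128 / 0.979837 = -0.706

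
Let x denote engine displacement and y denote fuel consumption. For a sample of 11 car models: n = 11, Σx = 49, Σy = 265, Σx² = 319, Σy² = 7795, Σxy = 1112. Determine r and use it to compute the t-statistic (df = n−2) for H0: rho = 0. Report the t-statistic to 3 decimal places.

Numerator: nΣxy − (Σx)(Σy) = 11·1112 − (49)(265) = -753
Denominator: √[(nΣx²−(Σx)²)(nΣy²−(Σy)²)]
  nΣx²−(Σx)² = 11·319 − 2401 = 1108;  nΣy²−(Σy)² = 11·7795 − 70225 = 15520
  √(1108·15520) = √17196160 = 4146.8253
r = -753 / 4146.8253 = -0.1816
t = r·√(n−2)/√(1−r²) = -0.1816·√9 / √(1−0.032979) = -0.544800 / 0.983372 = -0.554

-0.554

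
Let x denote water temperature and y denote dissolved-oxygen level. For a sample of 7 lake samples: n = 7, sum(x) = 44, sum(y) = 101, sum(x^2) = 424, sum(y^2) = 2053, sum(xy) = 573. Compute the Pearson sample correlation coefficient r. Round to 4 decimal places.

-0.2087

Numerator: nΣxy − (Σx)(Σy) = 7·573 − (44)(101) = -433
Denominator: √[(nΣx²−(Σx)²)(nΣy²−(Σy)²)]
  nΣx²−(Σx)² = 7·424 − 1936 = 1032;  nΣy²−(Σy)² = 7·2053 − 10201 = 4170
  √(1032·4170) = √4303440 = 2074.4734
r = -433 / 2074.4734 = -0.2087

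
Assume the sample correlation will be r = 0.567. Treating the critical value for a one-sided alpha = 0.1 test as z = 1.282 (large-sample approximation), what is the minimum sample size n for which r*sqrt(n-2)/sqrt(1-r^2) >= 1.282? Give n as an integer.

r√(n−2)/√(1−r²) ≥ 1.282  ⇔  n−2 ≥ (1.282)²·(1−r²)/r²
(1−r²)/r² = (1−0.321489)/0.321489 = 2.1105
n ≥ 2 + 1.643524·2.1105 = 2 + 3.4687 = 5.4687
⌈5.4687⌉ = 6

6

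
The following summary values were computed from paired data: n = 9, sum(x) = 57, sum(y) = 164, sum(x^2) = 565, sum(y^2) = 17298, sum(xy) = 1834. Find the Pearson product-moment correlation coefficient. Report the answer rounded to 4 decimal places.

Numerator: nΣxy − (Σx)(Σy) = 9·1834 − (57)(164) = 7158
Denominator: √[(nΣx²−(Σx)²)(nΣy²−(Σy)²)]
  nΣx²−(Σx)² = 9·565 − 3249 = 1836;  nΣy²−(Σy)² = 9·17298 − 26896 = 128786
  √(1836·128786) = √236451096 = 15376.9664
r = 7158 / 15376.9664 = 0.4655

0.4655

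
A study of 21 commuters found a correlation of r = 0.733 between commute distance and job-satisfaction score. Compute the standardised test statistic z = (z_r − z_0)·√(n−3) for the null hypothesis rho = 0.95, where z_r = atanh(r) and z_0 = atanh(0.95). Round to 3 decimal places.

-3.804

Fisher z: atanh(0.733) = 0.935180, atanh(0.95) = 1.831781
z = (z_r − z_0)·√(n−3) = (0.935180 − 1.831781)·√18 = -0.896601 · 4.242641 = -3.804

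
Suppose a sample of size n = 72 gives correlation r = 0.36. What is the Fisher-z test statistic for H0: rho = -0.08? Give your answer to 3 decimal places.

z_r = atanh(0.36) = 0.376886,  z_0 = atanh(-0.08) = -0.080171
SE = 1/√(n−3) = 1/√69 = 0.120386
z = (z_r − z_0)/SE = (0.376886 − (-0.080171)) / 0.120386 = 0.457057 / 0.120386 = 3.797

3.797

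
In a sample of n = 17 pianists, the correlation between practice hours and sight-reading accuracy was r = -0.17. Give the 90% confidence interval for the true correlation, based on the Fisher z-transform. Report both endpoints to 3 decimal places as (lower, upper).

Fisher z: z_r = atanh(r) = ½·ln((1+(-0.17))/(1−(-0.17))) = -0.171667
SE(z) = 1/√(n−3) = 1/√14 = 0.267261
90% ⇒ z* = 1.645; margin = 1.645·0.267261 = 0.439644
CI on z-scale: (-0.611311, 0.267977)
Back-transform: tanh(-0.611311) = -0.545049, tanh(0.267977) = 0.261741

(-0.545, 0.262)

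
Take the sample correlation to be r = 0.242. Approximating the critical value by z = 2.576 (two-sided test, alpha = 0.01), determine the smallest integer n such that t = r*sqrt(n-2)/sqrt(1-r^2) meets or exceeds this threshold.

109

r√(n−2)/√(1−r²) ≥ 2.576  ⇔  n−2 ≥ (2.576)²·(1−r²)/r²
(1−r²)/r² = (1−0.058564)/0.058564 = 16.0753
n ≥ 2 + 6.635776·16.0753 = 2 + 106.6721 = 108.6721
⌈108.6721⌉ = 109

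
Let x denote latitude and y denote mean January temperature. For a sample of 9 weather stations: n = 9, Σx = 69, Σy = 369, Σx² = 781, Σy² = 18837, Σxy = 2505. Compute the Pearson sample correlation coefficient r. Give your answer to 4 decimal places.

-0.3352

Numerator: nΣxy − (Σx)(Σy) = 9·2505 − (69)(369) = -2916
Denominator: √[(nΣx²−(Σx)²)(nΣy²−(Σy)²)]
  nΣx²−(Σx)² = 9·781 − 4761 = 2268;  nΣy²−(Σy)² = 9·18837 − 136161 = 33372
  √(2268·33372) = √75687696 = 8699.8676
r = -2916 / 8699.8676 = -0.3352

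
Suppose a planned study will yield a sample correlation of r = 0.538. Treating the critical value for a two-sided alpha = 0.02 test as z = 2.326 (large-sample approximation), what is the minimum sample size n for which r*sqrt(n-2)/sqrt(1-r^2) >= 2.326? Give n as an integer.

16

r√(n−2)/√(1−r²) ≥ 2.326  ⇔  n−2 ≥ (2.326)²·(1−r²)/r²
(1−r²)/r² = (1−0.289444)/0.289444 = 2.4549
n ≥ 2 + 5.410276·2.4549 = 2 + 13.2817 = 15.2817
⌈15.2817⌉ = 16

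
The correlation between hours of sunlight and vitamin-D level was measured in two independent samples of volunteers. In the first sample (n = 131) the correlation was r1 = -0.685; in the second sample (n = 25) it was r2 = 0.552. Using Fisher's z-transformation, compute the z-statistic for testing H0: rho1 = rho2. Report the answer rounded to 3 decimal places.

-6.325

Fisher z-transforms: z1 = atanh(-0.685) = -0.838474, z2 = atanh(0.552) = 0.621253; difference d = -1.459727
Var(d) = 1/128 + 1/22 = 0.0078125 + 0.0454545 = 0.0532670
z = d/√Var(d) = -1.459727 / √0.0532670 = -1.459727 / 0.230796 = -6.325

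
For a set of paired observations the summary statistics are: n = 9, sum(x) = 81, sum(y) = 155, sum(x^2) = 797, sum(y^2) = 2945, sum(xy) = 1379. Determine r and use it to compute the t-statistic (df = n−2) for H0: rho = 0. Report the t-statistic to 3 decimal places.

-0.311

S_xy = nΣxy − ΣxΣy = 9·1379 − 81·155 = 12411 − 12555 = -144
S_xx = nΣx² − (Σx)² = 9·797 − 81² = 7173 − 6561 = 612
S_yy = nΣy² − (Σy)² = 9·2945 − 155² = 26505 − 24025 = 2480
r = S_xy / √(S_xx·S_yy) = -144 / √(612·2480) = -144 / √1517760 = -144 / 1231.9740 = -0.1169
t = r·√(n−2)/√(1−r²) = -0.1169·√7 / √(1−0.013666) = -0.309288 / 0.993143 = -0.311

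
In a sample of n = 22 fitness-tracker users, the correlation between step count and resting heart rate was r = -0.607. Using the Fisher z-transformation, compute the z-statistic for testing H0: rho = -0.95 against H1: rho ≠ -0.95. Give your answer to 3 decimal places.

Fisher z: atanh(-0.607) = -0.704157, atanh(-0.95) = -1.831781
z = (z_r − z_0)·√(n−3) = (-0.704157 − (-1.831781))·√19 = 1.127624 · 4.358899 = 4.915

4.915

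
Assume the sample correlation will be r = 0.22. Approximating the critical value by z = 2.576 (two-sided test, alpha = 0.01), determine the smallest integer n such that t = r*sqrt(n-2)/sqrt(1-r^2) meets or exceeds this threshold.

Need r·√(n−2)/√(1−r²) ≥ 2.576
√(n−2) ≥ 2.576·√(1−0.0484) / 0.22 = 2.576·0.975500 / 0.22 = 11.4222
n−2 ≥ 130.4667  ⇒  n ≥ 132.4667
Smallest integer n = 133

133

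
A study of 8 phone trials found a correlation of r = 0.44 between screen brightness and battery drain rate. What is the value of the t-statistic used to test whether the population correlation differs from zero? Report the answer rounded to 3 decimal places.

1 − r² = 1 − 0.1936 = 0.8064;  √(1−r²) = 0.897998
√(n−2) = √6 = 2.449490
t = r·√(n−2)/√(1−r²) = 0.44 · 2.449490 / 0.897998 = 1.200

1.200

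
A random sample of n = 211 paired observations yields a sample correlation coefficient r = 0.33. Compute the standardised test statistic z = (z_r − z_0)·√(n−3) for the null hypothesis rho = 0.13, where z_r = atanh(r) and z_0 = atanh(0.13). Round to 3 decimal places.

3.059

z_r = atanh(0.33) = 0.342828,  z_0 = atanh(0.13) = 0.130740
SE = 1/√(n−3) = 1/√208 = 0.069338
z = (z_r − z_0)/SE = (0.342828 − 0.130740) / 0.069338 = 0.212088 / 0.069338 = 3.059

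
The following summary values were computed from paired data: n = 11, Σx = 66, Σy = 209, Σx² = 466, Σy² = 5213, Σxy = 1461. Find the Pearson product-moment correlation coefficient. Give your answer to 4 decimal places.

0.7020

Numerator: nΣxy − (Σx)(Σy) = 11·1461 − (66)(209) = 2277
Denominator: √[(nΣx²−(Σx)²)(nΣy²−(Σy)²)]
  nΣx²−(Σx)² = 11·466 − 4356 = 770;  nΣy²−(Σy)² = 11·5213 − 43681 = 13662
  √(770·13662) = √10519740 = 3243.4149
r = 2277 / 3243.4149 = 0.7020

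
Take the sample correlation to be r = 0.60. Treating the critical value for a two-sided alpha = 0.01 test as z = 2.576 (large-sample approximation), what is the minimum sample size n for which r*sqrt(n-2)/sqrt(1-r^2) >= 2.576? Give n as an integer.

14

r√(n−2)/√(1−r²) ≥ 2.576  ⇔  n−2 ≥ (2.576)²·(1−r²)/r²
(1−r²)/r² = (1−0.3600)/0.3600 = 1.7778
n ≥ 2 + 6.635776·1.7778 = 2 + 11.7971 = 13.7971
⌈13.7971⌉ = 14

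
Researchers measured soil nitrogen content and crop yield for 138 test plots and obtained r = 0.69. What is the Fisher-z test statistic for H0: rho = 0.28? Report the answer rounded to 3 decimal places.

z_r = atanh(0.69) = 0.847956,  z_0 = atanh(0.28) = 0.287682
SE = 1/√(n−3) = 1/√135 = 0.086066
z = (z_r − z_0)/SE = (0.847956 − 0.287682) / 0.086066 = 0.560274 / 0.086066 = 6.510

6.510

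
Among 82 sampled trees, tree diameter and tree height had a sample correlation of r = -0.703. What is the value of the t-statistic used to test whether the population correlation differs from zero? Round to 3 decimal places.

-8.841

1 − r² = 1 − 0.494209 = 0.505791;  √(1−r²) = 0.711190
√(n−2) = √80 = 8.944272
t = r·√(n−2)/√(1−r²) = -0.703 · 8.944272 / 0.711190 = -8.841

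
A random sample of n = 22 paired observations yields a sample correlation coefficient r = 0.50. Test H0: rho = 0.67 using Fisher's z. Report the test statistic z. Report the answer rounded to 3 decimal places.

Fisher z: atanh(0.50) = 0.549306, atanh(0.67) = 0.810743
z = (z_r − z_0)·√(n−3) = (0.549306 − 0.810743)·√19 = -0.261437 · 4.358899 = -1.140

-1.140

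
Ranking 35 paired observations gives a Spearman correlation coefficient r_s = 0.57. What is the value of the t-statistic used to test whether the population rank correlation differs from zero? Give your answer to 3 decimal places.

3.985

1 − r_s² = 1 − 0.3249 = 0.6751;  √(1−r_s²) = 0.821645
√(n−2) = √33 = 5.744563
t = r_s·√(n−2)/√(1−r_s²) = 0.57 · 5.744563 / 0.821645 = 3.985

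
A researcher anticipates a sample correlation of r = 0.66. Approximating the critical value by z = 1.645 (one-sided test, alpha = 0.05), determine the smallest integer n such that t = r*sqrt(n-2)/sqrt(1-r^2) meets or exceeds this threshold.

6

r√(n−2)/√(1−r²) ≥ 1.645  ⇔  n−2 ≥ (1.645)²·(1−r²)/r²
(1−r²)/r² = (1−0.4356)/0.4356 = 1.2957
n ≥ 2 + 2.706025·1.2957 = 2 + 3.5062 = 5.5062
⌈5.5062⌉ = 6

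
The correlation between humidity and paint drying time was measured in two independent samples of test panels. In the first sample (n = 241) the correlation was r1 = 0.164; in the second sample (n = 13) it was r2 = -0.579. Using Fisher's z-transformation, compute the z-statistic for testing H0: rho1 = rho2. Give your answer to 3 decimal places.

Fisher z-transforms: z1 = atanh(0.164) = 0.165495, z2 = atanh(-0.579) = -0.660957; difference d = 0.826452
Var(d) = 1/238 + 1/10 = 0.0042017 + 0.1000000 = 0.1042017
z = d/√Var(d) = 0.826452 / √0.1042017 = 0.826452 / 0.322803 = 2.560

2.560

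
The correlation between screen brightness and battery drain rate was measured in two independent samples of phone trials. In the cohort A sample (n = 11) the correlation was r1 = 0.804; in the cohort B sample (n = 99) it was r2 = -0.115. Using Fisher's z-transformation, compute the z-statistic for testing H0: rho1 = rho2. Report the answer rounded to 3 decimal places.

3.330

z1 = atanh(0.804) = 1.109824,  z2 = atanh(-0.115) = -0.115511
SE = √(1/(n1−3) + 1/(n2−3)) = √(1/8 + 1/96) = √(0.1250000 + 0.0104167) = √0.1354167 = 0.367990
z = (z1 − z2)/SE = (1.109824 − (-0.115511)) / 0.367990 = 1.225335 / 0.367990 = 3.330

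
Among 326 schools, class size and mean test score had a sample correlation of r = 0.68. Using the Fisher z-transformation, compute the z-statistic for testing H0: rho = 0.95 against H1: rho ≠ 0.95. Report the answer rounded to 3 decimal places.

z_r = atanh(0.68) = 0.829114,  z_0 = atanh(0.95) = 1.831781
SE = 1/√(n−3) = 1/√323 = 0.055641
z = (z_r − z_0)/SE = (0.829114 − 1.831781) / 0.055641 = -1.002667 / 0.055641 = -18.020

-18.020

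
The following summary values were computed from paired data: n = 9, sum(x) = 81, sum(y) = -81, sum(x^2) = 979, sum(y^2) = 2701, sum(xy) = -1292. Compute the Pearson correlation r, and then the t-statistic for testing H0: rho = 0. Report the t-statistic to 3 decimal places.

S_xy = nΣxy − ΣxΣy = 9·(-1292) − 81·(-81) = -11628 − (-6561) = -5067
S_xx = nΣx² − (Σx)² = 9·979 − 81² = 8811 − 6561 = 2250
S_yy = nΣy² − (Σy)² = 9·2701 − (-81)² = 24309 − 6561 = 17748
r = S_xy / √(S_xx·S_yy) = -5067 / √(2250·17748) = -5067 / √39933000 = -5067 / 6319.2563 = -0.8018
t = r·√(n−2)/√(1−r²) = -0.8018·√7 / √(1−0.642883) = -2.121363 / 0.597593 = -3.550

-3.550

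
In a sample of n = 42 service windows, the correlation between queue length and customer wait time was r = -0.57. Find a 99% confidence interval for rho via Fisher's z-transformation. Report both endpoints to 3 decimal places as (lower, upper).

(-0.786, -0.231)

Fisher z: z_r = atanh(r) = ½·ln((1+(-0.57))/(1−(-0.57))) = -0.647523
SE(z) = 1/√(n−3) = 1/√39 = 0.160128
99% ⇒ z* = 2.576; margin = 2.576·0.160128 = 0.412490
CI on z-scale: (-1.060013, -0.235033)
Back-transform: tanh(-1.060013) = -0.785669, tanh(-0.235033) = -0.230799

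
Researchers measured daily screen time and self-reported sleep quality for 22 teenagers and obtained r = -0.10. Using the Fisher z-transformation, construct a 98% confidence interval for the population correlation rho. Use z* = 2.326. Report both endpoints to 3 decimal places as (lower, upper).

(-0.561, 0.408)

z_r = atanh(-0.10) = -0.100335;  SE = 1/√(n−3) = 1/√19 = 0.229416
z-limits: -0.100335 ± 2.326·0.229416 = -0.100335 ± 0.533622 = [-0.633957, 0.433287]
ρ-limits: (tanh -0.633957, tanh 0.433287) = (-0.561, 0.408)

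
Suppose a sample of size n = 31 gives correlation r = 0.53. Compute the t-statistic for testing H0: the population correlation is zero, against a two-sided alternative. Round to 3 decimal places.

3.366

1 − r² = 1 − 0.2809 = 0.7191;  √(1−r²) = 0.847998
√(n−2) = √29 = 5.385165
t = r·√(n−2)/√(1−r²) = 0.53 · 5.385165 / 0.847998 = 3.366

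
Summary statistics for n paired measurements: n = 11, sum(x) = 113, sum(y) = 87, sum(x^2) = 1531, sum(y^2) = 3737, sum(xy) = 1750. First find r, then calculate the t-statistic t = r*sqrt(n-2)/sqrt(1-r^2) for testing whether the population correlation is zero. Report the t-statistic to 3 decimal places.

4.085

Numerator: nΣxy − (Σx)(Σy) = 11·1750 − (113)(87) = 9419
Denominator: √[(nΣx²−(Σx)²)(nΣy²−(Σy)²)]
  nΣx²−(Σx)² = 11·1531 − 12769 = 4072;  nΣy²−(Σy)² = 11·3737 − 7569 = 33538
  √(4072·33538) = √136566736 = 11686.1771
r = 9419 / 11686.1771 = 0.8060
t = r·√(n−2)/√(1−r²) = 0.8060·√9 / √(1−0.649636) = 2.418000 / 0.591916 = 4.085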